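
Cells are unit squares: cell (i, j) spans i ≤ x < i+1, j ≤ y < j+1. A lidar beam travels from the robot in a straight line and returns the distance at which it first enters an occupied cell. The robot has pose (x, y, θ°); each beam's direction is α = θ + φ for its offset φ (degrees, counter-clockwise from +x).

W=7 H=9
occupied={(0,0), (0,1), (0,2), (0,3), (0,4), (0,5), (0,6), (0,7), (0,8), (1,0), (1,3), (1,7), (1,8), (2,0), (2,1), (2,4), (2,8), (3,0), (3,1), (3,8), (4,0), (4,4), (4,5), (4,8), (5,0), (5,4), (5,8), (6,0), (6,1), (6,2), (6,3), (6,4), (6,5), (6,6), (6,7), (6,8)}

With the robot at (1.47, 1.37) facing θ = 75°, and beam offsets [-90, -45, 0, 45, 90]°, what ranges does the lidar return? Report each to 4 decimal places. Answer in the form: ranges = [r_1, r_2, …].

ranges = [0.5487, 0.6120, 1.6875, 0.9400, 0.4866]

beam 1: φ=-90°, α=345°
  cosα=0.9659 sinα=-0.2588 | (1,1) | tMaxX 0.5487 tMaxY 1.4296 | tΔX 1.0353 tΔY 3.8637
    t=0.5487 [x] (2,1) — stop
  → r_1 = 0.5487
beam 2: φ=-45°, α=30°
  cosα=0.8660 sinα=0.5000 | (1,1) | tMaxX 0.6120 tMaxY 1.2600 | tΔX 1.1547 tΔY 2.0000
    t=0.6120 [x] (2,1) — stop
  → r_2 = 0.6120
beam 3: φ=0°, α=75°
  cosα=0.2588 sinα=0.9659 | (1,1) | tMaxX 2.0478 tMaxY 0.6522 | tΔX 3.8637 tΔY 1.0353
    t=0.6522 [y] (1,2)
    t=1.6875 [y] (1,3) — stop
  → r_3 = 1.6875
beam 4: φ=45°, α=120°
  cosα=-0.5000 sinα=0.8660 | (1,1) | tMaxX 0.9400 tMaxY 0.7275 | tΔX 2.0000 tΔY 1.1547
    t=0.7275 [y] (1,2)
    t=0.9400 [x] (0,2) — stop
  → r_4 = 0.9400
beam 5: φ=90°, α=165°
  cosα=-0.9659 sinα=0.2588 | (1,1) | tMaxX 0.4866 tMaxY 2.4341 | tΔX 1.0353 tΔY 3.8637
    t=0.4866 [x] (0,1) — stop
  → r_5 = 0.4866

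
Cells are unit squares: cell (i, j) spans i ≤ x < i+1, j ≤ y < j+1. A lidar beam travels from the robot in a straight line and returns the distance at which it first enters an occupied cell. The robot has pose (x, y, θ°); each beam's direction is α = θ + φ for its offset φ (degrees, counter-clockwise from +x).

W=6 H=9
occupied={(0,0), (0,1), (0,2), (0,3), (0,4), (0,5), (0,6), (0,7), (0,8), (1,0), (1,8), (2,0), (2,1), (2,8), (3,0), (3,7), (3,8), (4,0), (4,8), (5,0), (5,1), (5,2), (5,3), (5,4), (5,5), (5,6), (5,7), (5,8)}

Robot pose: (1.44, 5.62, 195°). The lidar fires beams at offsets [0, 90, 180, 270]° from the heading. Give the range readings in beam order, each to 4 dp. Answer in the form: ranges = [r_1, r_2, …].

beam 1: φ=0°, α=195°
  direction (-0.9659, -0.2588); cell (1,5); t to first gridline: x 0.4555, y 2.3955 (then +1.0353 / +3.8637)
    (0,5) via x @ 0.4555  # hit
  → r_1 = 0.4555
beam 2: φ=90°, α=285°
  direction (0.2588, -0.9659); cell (1,5); t to first gridline: x 2.1637, y 0.6419 (then +3.8637 / +1.0353)
    (1,4) via y @ 0.6419
    (1,3) via y @ 1.6771
    (2,3) via x @ 2.1637
    (2,2) via y @ 2.7124
    (2,1) via y @ 3.7477  # hit
  → r_2 = 3.7477
beam 3: φ=180°, α=15°
  direction (0.9659, 0.2588); cell (1,5); t to first gridline: x 0.5798, y 1.4682 (then +1.0353 / +3.8637)
    (2,5) via x @ 0.5798
    (2,6) via y @ 1.4682
    (3,6) via x @ 1.6150
    (4,6) via x @ 2.6503
    (5,6) via x @ 3.6856  # hit
  → r_3 = 3.6856
beam 4: φ=270°, α=105°
  direction (-0.2588, 0.9659); cell (1,5); t to first gridline: x 1.7000, y 0.3934 (then +3.8637 / +1.0353)
    (1,6) via y @ 0.3934
    (1,7) via y @ 1.4287
    (0,7) via x @ 1.7000  # hit
  → r_4 = 1.7000

ranges = [0.4555, 3.7477, 3.6856, 1.7000]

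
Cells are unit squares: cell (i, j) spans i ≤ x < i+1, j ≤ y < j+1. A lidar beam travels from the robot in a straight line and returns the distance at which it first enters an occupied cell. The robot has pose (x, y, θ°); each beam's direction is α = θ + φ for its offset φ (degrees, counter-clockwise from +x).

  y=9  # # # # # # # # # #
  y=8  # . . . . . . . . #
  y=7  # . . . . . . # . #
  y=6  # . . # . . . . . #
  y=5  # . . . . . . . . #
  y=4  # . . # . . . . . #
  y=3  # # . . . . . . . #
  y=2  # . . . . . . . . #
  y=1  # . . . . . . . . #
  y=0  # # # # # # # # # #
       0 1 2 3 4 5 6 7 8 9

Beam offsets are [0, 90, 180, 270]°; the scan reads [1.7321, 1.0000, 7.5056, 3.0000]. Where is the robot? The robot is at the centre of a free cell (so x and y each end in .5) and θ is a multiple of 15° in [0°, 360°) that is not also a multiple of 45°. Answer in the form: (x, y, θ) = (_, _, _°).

(x, y, θ) = (4.5, 7.5, 120°)

Candidates: 60 free-cell centres × 16 headings = 960 poses. Raycast each; keep the one whose scan matches to 4 dp.
  (2.5, 6.5, 30°): beam 1 = 0.5774 ≠ 1.7321 ✗
  (2.5, 5.5, 300°): beam 1 = 1.0000 ≠ 1.7321 ✗
  (6.5, 4.5, 330°): beam 1 = 2.8868 ≠ 1.7321 ✗
  (2.5, 3.5, 285°): beam 1 = 2.5882 ≠ 1.7321 ✗
  (5.5, 8.5, 60°): beam 1 = 0.5774 ≠ 1.7321 ✗
  …
  (4.5, 7.5, 120°): r_1=1.7321, r_2=1.0000, r_3=7.5056, r_4=3.0000 — all match ✓
Only this pose fits every beam.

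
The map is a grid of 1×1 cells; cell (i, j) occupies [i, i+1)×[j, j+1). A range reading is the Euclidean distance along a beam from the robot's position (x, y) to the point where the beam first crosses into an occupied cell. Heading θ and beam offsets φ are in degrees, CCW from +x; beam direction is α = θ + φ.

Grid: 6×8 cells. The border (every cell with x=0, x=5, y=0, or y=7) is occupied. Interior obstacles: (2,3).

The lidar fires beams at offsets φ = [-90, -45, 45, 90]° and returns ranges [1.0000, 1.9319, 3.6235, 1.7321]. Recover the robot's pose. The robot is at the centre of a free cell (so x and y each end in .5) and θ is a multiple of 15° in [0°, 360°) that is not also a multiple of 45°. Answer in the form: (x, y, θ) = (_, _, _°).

Candidates: 23 free-cell centres × 16 headings = 368 poses. Raycast each; keep the one whose scan matches to 4 dp.
  (1.5, 1.5, 330°): beam 1 = 0.5774 ≠ 1.0000 ✗
  (2.5, 5.5, 300°): beam 1 = 1.7321 ≠ 1.0000 ✗
  (3.5, 3.5, 75°): beam 1 = 1.5529 ≠ 1.0000 ✗
  …
  (1.5, 5.5, 330°): r_1=1.0000, r_2=1.9319, r_3=3.6235, r_4=1.7321 — all match ✓
Unique over the lattice → pose = (1.5, 5.5, 330°).

(x, y, θ) = (1.5, 5.5, 330°)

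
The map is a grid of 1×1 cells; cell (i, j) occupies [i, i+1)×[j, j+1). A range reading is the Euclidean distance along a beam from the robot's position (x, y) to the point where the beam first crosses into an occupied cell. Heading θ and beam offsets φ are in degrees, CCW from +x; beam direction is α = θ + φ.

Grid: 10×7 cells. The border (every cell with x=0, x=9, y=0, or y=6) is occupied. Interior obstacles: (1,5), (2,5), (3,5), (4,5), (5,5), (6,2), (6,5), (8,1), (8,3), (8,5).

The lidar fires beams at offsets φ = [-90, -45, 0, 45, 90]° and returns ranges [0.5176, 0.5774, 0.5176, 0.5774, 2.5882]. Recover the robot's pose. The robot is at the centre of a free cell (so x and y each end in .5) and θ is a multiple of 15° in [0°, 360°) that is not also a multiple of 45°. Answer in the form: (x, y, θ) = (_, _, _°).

Candidates: 30 free-cell centres × 16 headings = 480 poses. Raycast each; keep the one whose scan matches to 4 dp.
  (8.5, 2.5, 15°): beam 5 = 0.5176 ≠ 2.5882 ✗
  (1.5, 1.5, 30°): beam 1 = 0.5774 ≠ 0.5176 ✗
  (6.5, 3.5, 255°): beam 1 = 5.6940 ≠ 0.5176 ✗
  (2.5, 2.5, 60°): beam 1 = 3.0000 ≠ 0.5176 ✗
  …
  (7.5, 5.5, 165°): r_1=0.5176, r_2=0.5774, r_3=0.5176, r_4=0.5774, r_5=2.5882 — all match ✓
No second candidate reproduces the full scan.

(x, y, θ) = (7.5, 5.5, 165°)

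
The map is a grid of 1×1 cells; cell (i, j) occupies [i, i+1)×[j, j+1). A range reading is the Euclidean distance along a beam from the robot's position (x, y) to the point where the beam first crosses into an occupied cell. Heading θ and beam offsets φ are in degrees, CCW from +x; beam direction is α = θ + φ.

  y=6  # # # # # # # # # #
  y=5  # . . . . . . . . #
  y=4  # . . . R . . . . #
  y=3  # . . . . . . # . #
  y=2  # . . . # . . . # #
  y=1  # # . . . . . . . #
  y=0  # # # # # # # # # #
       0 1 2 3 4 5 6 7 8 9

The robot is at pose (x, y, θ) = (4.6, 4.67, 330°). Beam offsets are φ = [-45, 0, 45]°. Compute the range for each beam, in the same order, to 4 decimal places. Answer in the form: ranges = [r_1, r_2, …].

beam 1: φ=-45°, α=285°
  direction (0.2588, -0.9659); cell (4,4); t to first gridline: x 1.5455, y 0.6936 (then +3.8637 / +1.0353)
    (4,3) via y @ 0.6936
    (5,3) via x @ 1.5455
    (5,2) via y @ 1.7289
    (5,1) via y @ 2.7642
    (5,0) via y @ 3.7995  # hit
  → r_1 = 3.7995
beam 2: φ=0°, α=330°
  direction (0.8660, -0.5000); cell (4,4); t to first gridline: x 0.4619, y 1.3400 (then +1.1547 / +2.0000)
    (5,4) via x @ 0.4619
    (5,3) via y @ 1.3400
    (6,3) via x @ 1.6166
    (7,3) via x @ 2.7713  # hit
  → r_2 = 2.7713
beam 3: φ=45°, α=15°
  direction (0.9659, 0.2588); cell (4,4); t to first gridline: x 0.4141, y 1.2750 (then +1.0353 / +3.8637)
    (5,4) via x @ 0.4141
    (5,5) via y @ 1.2750
    (6,5) via x @ 1.4494
    (7,5) via x @ 2.4847
    (8,5) via x @ 3.5199
    (9,5) via x @ 4.5552  # hit
  → r_3 = 4.5552

ranges = [3.7995, 2.7713, 4.5552]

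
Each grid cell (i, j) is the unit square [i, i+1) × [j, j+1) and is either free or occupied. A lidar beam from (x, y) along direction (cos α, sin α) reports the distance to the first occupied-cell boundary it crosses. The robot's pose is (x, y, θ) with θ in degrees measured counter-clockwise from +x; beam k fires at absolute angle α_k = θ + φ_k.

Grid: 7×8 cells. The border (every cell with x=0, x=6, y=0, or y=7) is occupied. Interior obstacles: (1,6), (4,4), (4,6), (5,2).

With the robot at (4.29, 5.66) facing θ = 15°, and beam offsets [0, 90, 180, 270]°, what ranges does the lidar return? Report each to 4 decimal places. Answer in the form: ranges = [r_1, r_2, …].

ranges = [1.7703, 0.3520, 3.4061, 0.6833]

beam 1: φ=0°, α=15°
  direction (0.9659, 0.2588); cell (4,5); t to first gridline: x 0.7350, y 1.3137 (then +1.0353 / +3.8637)
    (5,5) via x @ 0.7350
    (5,6) via y @ 1.3137
    (6,6) via x @ 1.7703  # hit
  → r_1 = 1.7703
beam 2: φ=90°, α=105°
  direction (-0.2588, 0.9659); cell (4,5); t to first gridline: x 1.1205, y 0.3520 (then +3.8637 / +1.0353)
    (4,6) via y @ 0.3520  # hit
  → r_2 = 0.3520
beam 3: φ=180°, α=195°
  direction (-0.9659, -0.2588); cell (4,5); t to first gridline: x 0.3002, y 2.5500 (then +1.0353 / +3.8637)
    (3,5) via x @ 0.3002
    (2,5) via x @ 1.3355
    (1,5) via x @ 2.3708
    (1,4) via y @ 2.5500
    (0,4) via x @ 3.4061  # hit
  → r_3 = 3.4061
beam 4: φ=270°, α=285°
  direction (0.2588, -0.9659); cell (4,5); t to first gridline: x 2.7432, y 0.6833 (then +3.8637 / +1.0353)
    (4,4) via y @ 0.6833  # hit
  → r_4 = 0.6833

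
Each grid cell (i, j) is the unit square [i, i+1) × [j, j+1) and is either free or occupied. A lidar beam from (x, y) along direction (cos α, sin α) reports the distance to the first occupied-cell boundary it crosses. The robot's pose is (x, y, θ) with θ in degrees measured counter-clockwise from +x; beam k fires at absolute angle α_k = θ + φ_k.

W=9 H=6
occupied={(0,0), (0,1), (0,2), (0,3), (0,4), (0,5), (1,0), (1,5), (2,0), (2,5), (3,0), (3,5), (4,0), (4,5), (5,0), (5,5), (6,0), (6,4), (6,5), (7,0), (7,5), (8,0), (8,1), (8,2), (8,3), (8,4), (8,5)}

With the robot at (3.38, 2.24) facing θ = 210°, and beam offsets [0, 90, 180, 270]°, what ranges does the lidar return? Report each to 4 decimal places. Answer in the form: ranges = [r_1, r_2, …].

ranges = [2.4800, 1.4318, 3.5200, 3.1870]

beam 1: φ=0°, α=210°
  direction (-0.8660, -0.5000); cell (3,2); t to first gridline: x 0.4388, y 0.4800 (then +1.1547 / +2.0000)
    (2,2) via x @ 0.4388
    (2,1) via y @ 0.4800
    (1,1) via x @ 1.5935
    (1,0) via y @ 2.4800  # hit
  → r_1 = 2.4800
beam 2: φ=90°, α=300°
  direction (0.5000, -0.8660); cell (3,2); t to first gridline: x 1.2400, y 0.2771 (then +2.0000 / +1.1547)
    (3,1) via y @ 0.2771
    (4,1) via x @ 1.2400
    (4,0) via y @ 1.4318  # hit
  → r_2 = 1.4318
beam 3: φ=180°, α=30°
  direction (0.8660, 0.5000); cell (3,2); t to first gridline: x 0.7159, y 1.5200 (then +1.1547 / +2.0000)
    (4,2) via x @ 0.7159
    (4,3) via y @ 1.5200
    (5,3) via x @ 1.8706
    (6,3) via x @ 3.0253
    (6,4) via y @ 3.5200  # hit
  → r_3 = 3.5200
beam 4: φ=270°, α=120°
  direction (-0.5000, 0.8660); cell (3,2); t to first gridline: x 0.7600, y 0.8776 (then +2.0000 / +1.1547)
    (2,2) via x @ 0.7600
    (2,3) via y @ 0.8776
    (2,4) via y @ 2.0323
    (1,4) via x @ 2.7600
    (1,5) via y @ 3.1870  # hit
  → r_4 = 3.1870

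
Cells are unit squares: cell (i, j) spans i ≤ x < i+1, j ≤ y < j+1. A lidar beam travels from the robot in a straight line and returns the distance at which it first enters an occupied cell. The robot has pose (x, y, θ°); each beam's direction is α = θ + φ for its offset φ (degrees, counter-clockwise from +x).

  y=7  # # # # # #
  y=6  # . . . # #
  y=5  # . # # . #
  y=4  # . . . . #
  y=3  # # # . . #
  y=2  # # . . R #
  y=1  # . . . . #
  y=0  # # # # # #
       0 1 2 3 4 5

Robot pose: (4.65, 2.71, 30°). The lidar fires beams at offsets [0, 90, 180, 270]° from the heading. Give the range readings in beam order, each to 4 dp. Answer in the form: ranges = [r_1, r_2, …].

ranges = [0.4041, 2.6443, 3.4200, 0.7000]

beam 1: φ=0°, α=30°
  direction (0.8660, 0.5000); cell (4,2); t to first gridline: x 0.4041, y 0.5800 (then +1.1547 / +2.0000)
    (5,2) via x @ 0.4041  # hit
  → r_1 = 0.4041
beam 2: φ=90°, α=120°
  direction (-0.5000, 0.8660); cell (4,2); t to first gridline: x 1.3000, y 0.3349 (then +2.0000 / +1.1547)
    (4,3) via y @ 0.3349
    (3,3) via x @ 1.3000
    (3,4) via y @ 1.4896
    (3,5) via y @ 2.6443  # hit
  → r_2 = 2.6443
beam 3: φ=180°, α=210°
  direction (-0.8660, -0.5000); cell (4,2); t to first gridline: x 0.7506, y 1.4200 (then +1.1547 / +2.0000)
    (3,2) via x @ 0.7506
    (3,1) via y @ 1.4200
    (2,1) via x @ 1.9053
    (1,1) via x @ 3.0600
    (1,0) via y @ 3.4200  # hit
  → r_3 = 3.4200
beam 4: φ=270°, α=300°
  direction (0.5000, -0.8660); cell (4,2); t to first gridline: x 0.7000, y 0.8198 (then +2.0000 / +1.1547)
    (5,2) via x @ 0.7000  # hit
  → r_4 = 0.7000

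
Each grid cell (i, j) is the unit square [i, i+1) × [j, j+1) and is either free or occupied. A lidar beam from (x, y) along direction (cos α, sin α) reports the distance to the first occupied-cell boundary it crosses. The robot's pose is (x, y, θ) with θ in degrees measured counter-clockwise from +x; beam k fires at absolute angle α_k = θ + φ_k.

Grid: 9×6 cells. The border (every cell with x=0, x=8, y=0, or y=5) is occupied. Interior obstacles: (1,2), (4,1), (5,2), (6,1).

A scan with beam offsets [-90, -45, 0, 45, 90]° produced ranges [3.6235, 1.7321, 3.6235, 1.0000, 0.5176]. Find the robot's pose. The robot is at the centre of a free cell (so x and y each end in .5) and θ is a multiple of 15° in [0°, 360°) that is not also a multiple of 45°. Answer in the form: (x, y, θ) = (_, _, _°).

The pose lattice has 24·16 = 384 candidates. Test each by forward raycasting.
  (5.5, 4.5, 15°): beam 1 = 1.5529 ≠ 3.6235 ✗
  (2.5, 2.5, 300°): beam 1 = 0.5774 ≠ 3.6235 ✗
  (1.5, 1.5, 210°): beam 1 = 0.5774 ≠ 3.6235 ✗
  (7.5, 4.5, 330°): beam 1 = 2.8868 ≠ 3.6235 ✗
  …
  (4.5, 4.5, 345°): r_1=3.6235, r_2=1.7321, r_3=3.6235, r_4=1.0000, r_5=0.5176 — all match ✓
Unique over the lattice → pose = (4.5, 4.5, 345°).

(x, y, θ) = (4.5, 4.5, 345°)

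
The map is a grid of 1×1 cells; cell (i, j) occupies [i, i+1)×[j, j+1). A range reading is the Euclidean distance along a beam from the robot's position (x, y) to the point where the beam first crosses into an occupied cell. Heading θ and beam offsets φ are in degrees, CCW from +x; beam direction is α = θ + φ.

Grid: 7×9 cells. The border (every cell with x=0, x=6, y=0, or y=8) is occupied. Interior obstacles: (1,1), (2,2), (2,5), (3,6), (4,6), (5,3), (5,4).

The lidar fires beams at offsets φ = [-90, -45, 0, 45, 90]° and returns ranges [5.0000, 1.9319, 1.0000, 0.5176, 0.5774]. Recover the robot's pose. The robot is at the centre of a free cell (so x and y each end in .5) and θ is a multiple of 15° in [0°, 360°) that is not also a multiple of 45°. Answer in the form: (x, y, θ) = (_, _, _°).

(x, y, θ) = (3.5, 5.5, 30°)

Enumerate (i+0.5, j+0.5, θ) over the 28 free cells and 16 admissible headings. For each, cast all 5 beams and compare to the given ranges.
  (1.5, 2.5, 150°): beam 1 = 2.8868 ≠ 5.0000 ✗
  (1.5, 6.5, 30°): beam 1 = 1.0000 ≠ 5.0000 ✗
  (3.5, 3.5, 75°): beam 1 = 1.5529 ≠ 5.0000 ✗
  (5.5, 1.5, 15°): beam 1 = 0.5176 ≠ 5.0000 ✗
  …
  (3.5, 5.5, 30°): r_1=5.0000, r_2=1.9319, r_3=1.0000, r_4=0.5176, r_5=0.5774 — all match ✓
Only this pose fits every beam.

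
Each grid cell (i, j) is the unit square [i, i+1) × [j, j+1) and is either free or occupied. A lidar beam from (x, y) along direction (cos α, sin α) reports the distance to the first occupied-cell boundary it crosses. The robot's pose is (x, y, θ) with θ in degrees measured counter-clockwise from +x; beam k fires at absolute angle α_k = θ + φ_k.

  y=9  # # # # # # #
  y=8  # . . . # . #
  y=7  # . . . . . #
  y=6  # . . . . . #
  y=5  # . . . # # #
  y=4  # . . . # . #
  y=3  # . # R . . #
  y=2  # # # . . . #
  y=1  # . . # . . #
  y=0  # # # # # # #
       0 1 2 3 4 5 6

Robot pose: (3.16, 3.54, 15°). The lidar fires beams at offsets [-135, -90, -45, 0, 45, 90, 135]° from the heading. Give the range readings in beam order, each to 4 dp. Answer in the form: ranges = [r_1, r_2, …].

beam 1: φ=-135°, α=240°
  d=(-0.5000,-0.8660)  start (3,3)  tX=0.3200 tY=0.6235  stride 1/|dx|=2.0000 1/|dy|=1.1547
    cross x-line → (2,3), t=0.3200 (wall)
  → r_1 = 0.3200
beam 2: φ=-90°, α=285°
  d=(0.2588,-0.9659)  start (3,3)  tX=3.2455 tY=0.5590  stride 1/|dx|=3.8637 1/|dy|=1.0353
    cross y-line → (3,2), t=0.5590
    cross y-line → (3,1), t=1.5943 (wall)
  → r_2 = 1.5943
beam 3: φ=-45°, α=330°
  d=(0.8660,-0.5000)  start (3,3)  tX=0.9699 tY=1.0800  stride 1/|dx|=1.1547 1/|dy|=2.0000
    cross x-line → (4,3), t=0.9699
    cross y-line → (4,2), t=1.0800
    cross x-line → (5,2), t=2.1246
    cross y-line → (5,1), t=3.0800
    cross x-line → (6,1), t=3.2793 (wall)
  → r_3 = 3.2793
beam 4: φ=0°, α=15°
  d=(0.9659,0.2588)  start (3,3)  tX=0.8696 tY=1.7773  stride 1/|dx|=1.0353 1/|dy|=3.8637
    cross x-line → (4,3), t=0.8696
    cross y-line → (4,4), t=1.7773 (wall)
  → r_4 = 1.7773
beam 5: φ=45°, α=60°
  d=(0.5000,0.8660)  start (3,3)  tX=1.6800 tY=0.5312  stride 1/|dx|=2.0000 1/|dy|=1.1547
    cross y-line → (3,4), t=0.5312
    cross x-line → (4,4), t=1.6800 (wall)
  → r_5 = 1.6800
beam 6: φ=90°, α=105°
  d=(-0.2588,0.9659)  start (3,3)  tX=0.6182 tY=0.4762  stride 1/|dx|=3.8637 1/|dy|=1.0353
    cross y-line → (3,4), t=0.4762
    cross x-line → (2,4), t=0.6182
    cross y-line → (2,5), t=1.5115
    cross y-line → (2,6), t=2.5468
    cross y-line → (2,7), t=3.5821
    cross x-line → (1,7), t=4.4819
    cross y-line → (1,8), t=4.6173
    cross y-line → (1,9), t=5.6526 (wall)
  → r_6 = 5.6526
beam 7: φ=135°, α=150°
  d=(-0.8660,0.5000)  start (3,3)  tX=0.1848 tY=0.9200  stride 1/|dx|=1.1547 1/|dy|=2.0000
    cross x-line → (2,3), t=0.1848 (wall)
  → r_7 = 0.1848

ranges = [0.3200, 1.5943, 3.2793, 1.7773, 1.6800, 5.6526, 0.1848]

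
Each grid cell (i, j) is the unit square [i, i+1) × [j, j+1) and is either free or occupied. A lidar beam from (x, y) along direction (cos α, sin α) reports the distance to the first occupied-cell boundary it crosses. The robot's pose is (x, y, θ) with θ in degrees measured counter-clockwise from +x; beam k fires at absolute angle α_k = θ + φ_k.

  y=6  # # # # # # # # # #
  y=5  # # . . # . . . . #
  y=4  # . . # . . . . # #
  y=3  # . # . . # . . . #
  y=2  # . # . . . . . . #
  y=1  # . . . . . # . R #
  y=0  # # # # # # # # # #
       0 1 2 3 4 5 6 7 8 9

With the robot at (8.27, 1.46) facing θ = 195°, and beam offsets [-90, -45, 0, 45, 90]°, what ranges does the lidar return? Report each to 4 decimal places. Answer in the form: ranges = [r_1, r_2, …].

ranges = [4.7002, 3.0800, 1.3148, 0.5312, 0.4762]

beam 1: φ=-90°, α=105°
  cosα=-0.2588 sinα=0.9659 | (8,1) | tMaxX 1.0432 tMaxY 0.5590 | tΔX 3.8637 tΔY 1.0353
    t=0.5590 [y] (8,2)
    t=1.0432 [x] (7,2)
    t=1.5943 [y] (7,3)
    t=2.6296 [y] (7,4)
    t=3.6649 [y] (7,5)
    t=4.7002 [y] (7,6) — stop
  → r_1 = 4.7002
beam 2: φ=-45°, α=150°
  cosα=-0.8660 sinα=0.5000 | (8,1) | tMaxX 0.3118 tMaxY 1.0800 | tΔX 1.1547 tΔY 2.0000
    t=0.3118 [x] (7,1)
    t=1.0800 [y] (7,2)
    t=1.4665 [x] (6,2)
    t=2.6212 [x] (5,2)
    t=3.0800 [y] (5,3) — stop
  → r_2 = 3.0800
beam 3: φ=0°, α=195°
  cosα=-0.9659 sinα=-0.2588 | (8,1) | tMaxX 0.2795 tMaxY 1.7773 | tΔX 1.0353 tΔY 3.8637
    t=0.2795 [x] (7,1)
    t=1.3148 [x] (6,1) — stop
  → r_3 = 1.3148
beam 4: φ=45°, α=240°
  cosα=-0.5000 sinα=-0.8660 | (8,1) | tMaxX 0.5400 tMaxY 0.5312 | tΔX 2.0000 tΔY 1.1547
    t=0.5312 [y] (8,0) — stop
  → r_4 = 0.5312
beam 5: φ=90°, α=285°
  cosα=0.2588 sinα=-0.9659 | (8,1) | tMaxX 2.8205 tMaxY 0.4762 | tΔX 3.8637 tΔY 1.0353
    t=0.4762 [y] (8,0) — stop
  → r_5 = 0.4762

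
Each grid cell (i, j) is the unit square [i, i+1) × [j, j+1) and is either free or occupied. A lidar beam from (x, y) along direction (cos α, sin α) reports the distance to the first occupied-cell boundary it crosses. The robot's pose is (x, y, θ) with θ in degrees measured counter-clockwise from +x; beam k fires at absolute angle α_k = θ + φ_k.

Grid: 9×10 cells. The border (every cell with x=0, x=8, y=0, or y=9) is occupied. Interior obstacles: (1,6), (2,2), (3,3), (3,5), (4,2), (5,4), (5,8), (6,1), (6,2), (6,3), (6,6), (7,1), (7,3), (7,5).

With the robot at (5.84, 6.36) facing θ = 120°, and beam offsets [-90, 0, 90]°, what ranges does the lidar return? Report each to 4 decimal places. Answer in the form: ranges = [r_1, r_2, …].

beam 1: φ=-90°, α=30°
  dir = (cos 30°, sin 30°) = (0.8660, 0.5000); from cell (5,6)
  next x-line at t=0.1848, next y-line at t=1.2800; Δt_x=1.1547, Δt_y=2.0000
    x: enter (6,6) at t=0.1848 ← occupied
  → r_1 = 0.1848
beam 2: φ=0°, α=120°
  dir = (cos 120°, sin 120°) = (-0.5000, 0.8660); from cell (5,6)
  next x-line at t=1.6800, next y-line at t=0.7390; Δt_x=2.0000, Δt_y=1.1547
    y: enter (5,7) at t=0.7390
    x: enter (4,7) at t=1.6800
    y: enter (4,8) at t=1.8937
    y: enter (4,9) at t=3.0484 ← occupied
  → r_2 = 3.0484
beam 3: φ=90°, α=210°
  dir = (cos 210°, sin 210°) = (-0.8660, -0.5000); from cell (5,6)
  next x-line at t=0.9699, next y-line at t=0.7200; Δt_x=1.1547, Δt_y=2.0000
    y: enter (5,5) at t=0.7200
    x: enter (4,5) at t=0.9699
    x: enter (3,5) at t=2.1246 ← occupied
  → r_3 = 2.1246

ranges = [0.1848, 3.0484, 2.1246]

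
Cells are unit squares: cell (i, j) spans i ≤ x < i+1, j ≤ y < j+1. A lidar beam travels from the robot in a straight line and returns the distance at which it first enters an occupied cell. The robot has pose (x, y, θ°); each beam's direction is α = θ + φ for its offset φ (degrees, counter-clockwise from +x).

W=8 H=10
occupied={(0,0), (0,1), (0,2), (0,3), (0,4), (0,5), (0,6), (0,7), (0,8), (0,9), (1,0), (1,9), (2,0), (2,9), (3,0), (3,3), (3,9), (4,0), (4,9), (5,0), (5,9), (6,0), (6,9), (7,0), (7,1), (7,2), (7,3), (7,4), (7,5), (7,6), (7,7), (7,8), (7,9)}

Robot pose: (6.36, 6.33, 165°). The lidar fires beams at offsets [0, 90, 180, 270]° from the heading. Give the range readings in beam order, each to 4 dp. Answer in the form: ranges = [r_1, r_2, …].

beam 1: φ=0°, α=165°
  dir = (cos 165°, sin 165°) = (-0.9659, 0.2588); from cell (6,6)
  next x-line at t=0.3727, next y-line at t=2.5887; Δt_x=1.0353, Δt_y=3.8637
    x: enter (5,6) at t=0.3727
    x: enter (4,6) at t=1.4080
    x: enter (3,6) at t=2.4433
    y: enter (3,7) at t=2.5887
    x: enter (2,7) at t=3.4785
    x: enter (1,7) at t=4.5138
    x: enter (0,7) at t=5.5491 ← occupied
  → r_1 = 5.5491
beam 2: φ=90°, α=255°
  dir = (cos 255°, sin 255°) = (-0.2588, -0.9659); from cell (6,6)
  next x-line at t=1.3909, next y-line at t=0.3416; Δt_x=3.8637, Δt_y=1.0353
    y: enter (6,5) at t=0.3416
    y: enter (6,4) at t=1.3769
    x: enter (5,4) at t=1.3909
    y: enter (5,3) at t=2.4122
    y: enter (5,2) at t=3.4475
    y: enter (5,1) at t=4.4827
    x: enter (4,1) at t=5.2546
    y: enter (4,0) at t=5.5180 ← occupied
  → r_2 = 5.5180
beam 3: φ=180°, α=345°
  dir = (cos 345°, sin 345°) = (0.9659, -0.2588); from cell (6,6)
  next x-line at t=0.6626, next y-line at t=1.2750; Δt_x=1.0353, Δt_y=3.8637
    x: enter (7,6) at t=0.6626 ← occupied
  → r_3 = 0.6626
beam 4: φ=270°, α=75°
  dir = (cos 75°, sin 75°) = (0.2588, 0.9659); from cell (6,6)
  next x-line at t=2.4728, next y-line at t=0.6936; Δt_x=3.8637, Δt_y=1.0353
    y: enter (6,7) at t=0.6936
    y: enter (6,8) at t=1.7289
    x: enter (7,8) at t=2.4728 ← occupied
  → r_4 = 2.4728

ranges = [5.5491, 5.5180, 0.6626, 2.4728]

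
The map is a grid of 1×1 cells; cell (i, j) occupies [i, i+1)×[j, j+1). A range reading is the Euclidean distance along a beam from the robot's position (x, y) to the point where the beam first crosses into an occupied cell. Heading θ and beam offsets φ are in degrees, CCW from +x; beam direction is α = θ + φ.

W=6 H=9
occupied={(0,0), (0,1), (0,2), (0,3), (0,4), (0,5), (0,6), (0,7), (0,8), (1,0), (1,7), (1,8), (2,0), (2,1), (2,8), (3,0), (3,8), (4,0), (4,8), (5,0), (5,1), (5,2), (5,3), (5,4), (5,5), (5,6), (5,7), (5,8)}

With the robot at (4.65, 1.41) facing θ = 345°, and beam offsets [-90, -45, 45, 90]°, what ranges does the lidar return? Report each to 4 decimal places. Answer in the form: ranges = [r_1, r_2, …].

ranges = [0.4245, 0.4734, 0.4041, 1.3523]

beam 1: φ=-90°, α=255°
  dir = (cos 255°, sin 255°) = (-0.2588, -0.9659); from cell (4,1)
  next x-line at t=2.5114, next y-line at t=0.4245; Δt_x=3.8637, Δt_y=1.0353
    y: enter (4,0) at t=0.4245 ← occupied
  → r_1 = 0.4245
beam 2: φ=-45°, α=300°
  dir = (cos 300°, sin 300°) = (0.5000, -0.8660); from cell (4,1)
  next x-line at t=0.7000, next y-line at t=0.4734; Δt_x=2.0000, Δt_y=1.1547
    y: enter (4,0) at t=0.4734 ← occupied
  → r_2 = 0.4734
beam 3: φ=45°, α=30°
  dir = (cos 30°, sin 30°) = (0.8660, 0.5000); from cell (4,1)
  next x-line at t=0.4041, next y-line at t=1.1800; Δt_x=1.1547, Δt_y=2.0000
    x: enter (5,1) at t=0.4041 ← occupied
  → r_3 = 0.4041
beam 4: φ=90°, α=75°
  dir = (cos 75°, sin 75°) = (0.2588, 0.9659); from cell (4,1)
  next x-line at t=1.3523, next y-line at t=0.6108; Δt_x=3.8637, Δt_y=1.0353
    y: enter (4,2) at t=0.6108
    x: enter (5,2) at t=1.3523 ← occupied
  → r_4 = 1.3523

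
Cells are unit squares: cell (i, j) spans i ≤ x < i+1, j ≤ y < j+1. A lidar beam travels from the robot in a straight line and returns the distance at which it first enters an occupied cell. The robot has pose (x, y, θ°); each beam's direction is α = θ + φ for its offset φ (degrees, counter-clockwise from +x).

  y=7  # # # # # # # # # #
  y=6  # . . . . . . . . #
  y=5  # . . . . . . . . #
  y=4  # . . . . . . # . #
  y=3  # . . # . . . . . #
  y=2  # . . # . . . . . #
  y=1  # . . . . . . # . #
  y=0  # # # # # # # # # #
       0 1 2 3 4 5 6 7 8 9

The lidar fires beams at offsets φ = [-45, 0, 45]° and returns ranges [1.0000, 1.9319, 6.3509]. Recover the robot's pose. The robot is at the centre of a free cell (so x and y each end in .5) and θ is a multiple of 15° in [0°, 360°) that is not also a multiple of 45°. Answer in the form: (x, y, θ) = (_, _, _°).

Candidates: 44 free-cell centres × 16 headings = 704 poses. Raycast each; keep the one whose scan matches to 4 dp.
  (7.5, 6.5, 120°): beam 1 = 0.5176 ≠ 1.0000 ✗
  (2.5, 1.5, 345°): beam 1 = 0.5774 ≠ 1.0000 ✗
  (4.5, 5.5, 165°): beam 1 = 1.7321 ≠ 1.0000 ✗
  (1.5, 4.5, 15°): beam 1 = 1.7321 ≠ 1.0000 ✗
  …
  (1.5, 1.5, 15°): r_1=1.0000, r_2=1.9319, r_3=6.3509 — all match ✓
No second candidate reproduces the full scan.

(x, y, θ) = (1.5, 1.5, 15°)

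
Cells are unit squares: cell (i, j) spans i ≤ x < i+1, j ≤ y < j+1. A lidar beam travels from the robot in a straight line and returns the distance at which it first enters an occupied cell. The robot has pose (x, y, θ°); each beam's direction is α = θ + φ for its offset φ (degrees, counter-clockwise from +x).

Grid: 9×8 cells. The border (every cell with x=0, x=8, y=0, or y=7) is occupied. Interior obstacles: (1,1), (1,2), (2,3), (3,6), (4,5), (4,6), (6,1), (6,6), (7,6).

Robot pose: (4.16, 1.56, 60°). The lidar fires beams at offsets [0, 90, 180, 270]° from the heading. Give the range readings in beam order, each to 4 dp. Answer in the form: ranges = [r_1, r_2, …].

beam 1: φ=0°, α=60°
  direction (0.5000, 0.8660); cell (4,1); t to first gridline: x 1.6800, y 0.5081 (then +2.0000 / +1.1547)
    (4,2) via y @ 0.5081
    (4,3) via y @ 1.6628
    (5,3) via x @ 1.6800
    (5,4) via y @ 2.8175
    (6,4) via x @ 3.6800
    (6,5) via y @ 3.9722
    (6,6) via y @ 5.1269  # hit
  → r_1 = 5.1269
beam 2: φ=90°, α=150°
  direction (-0.8660, 0.5000); cell (4,1); t to first gridline: x 0.1848, y 0.8800 (then +1.1547 / +2.0000)
    (3,1) via x @ 0.1848
    (3,2) via y @ 0.8800
    (2,2) via x @ 1.3395
    (1,2) via x @ 2.4942  # hit
  → r_2 = 2.4942
beam 3: φ=180°, α=240°
  direction (-0.5000, -0.8660); cell (4,1); t to first gridline: x 0.3200, y 0.6466 (then +2.0000 / +1.1547)
    (3,1) via x @ 0.3200
    (3,0) via y @ 0.6466  # hit
  → r_3 = 0.6466
beam 4: φ=270°, α=330°
  direction (0.8660, -0.5000); cell (4,1); t to first gridline: x 0.9699, y 1.1200 (then +1.1547 / +2.0000)
    (5,1) via x @ 0.9699
    (5,0) via y @ 1.1200  # hit
  → r_4 = 1.1200

ranges = [5.1269, 2.4942, 0.6466, 1.1200]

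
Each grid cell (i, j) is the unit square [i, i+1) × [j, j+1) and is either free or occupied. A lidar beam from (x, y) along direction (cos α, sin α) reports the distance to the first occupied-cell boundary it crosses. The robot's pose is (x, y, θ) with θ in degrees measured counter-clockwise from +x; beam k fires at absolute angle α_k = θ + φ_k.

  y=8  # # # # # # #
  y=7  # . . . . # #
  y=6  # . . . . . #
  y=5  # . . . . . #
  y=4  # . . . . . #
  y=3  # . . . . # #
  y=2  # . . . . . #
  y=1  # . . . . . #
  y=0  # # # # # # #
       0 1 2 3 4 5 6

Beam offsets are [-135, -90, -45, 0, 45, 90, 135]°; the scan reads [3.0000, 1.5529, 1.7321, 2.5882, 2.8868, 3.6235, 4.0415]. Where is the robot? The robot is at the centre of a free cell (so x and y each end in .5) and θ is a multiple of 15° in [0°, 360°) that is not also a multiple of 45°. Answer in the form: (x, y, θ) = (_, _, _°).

(x, y, θ) = (2.5, 3.5, 255°)

The pose lattice has 33·16 = 528 candidates. Test each by forward raycasting.
  (5.5, 2.5, 150°): beam 1 = 0.5176 ≠ 3.0000 ✗
  (4.5, 4.5, 345°): beam 1 = 4.0415 ≠ 3.0000 ✗
  (4.5, 2.5, 105°): beam 1 = 1.7321 ≠ 3.0000 ✗
  …
  (2.5, 3.5, 255°): r_1=3.0000, r_2=1.5529, r_3=1.7321, r_4=2.5882, r_5=2.8868, r_6=3.6235, r_7=4.0415 — all match ✓
No second candidate reproduces the full scan.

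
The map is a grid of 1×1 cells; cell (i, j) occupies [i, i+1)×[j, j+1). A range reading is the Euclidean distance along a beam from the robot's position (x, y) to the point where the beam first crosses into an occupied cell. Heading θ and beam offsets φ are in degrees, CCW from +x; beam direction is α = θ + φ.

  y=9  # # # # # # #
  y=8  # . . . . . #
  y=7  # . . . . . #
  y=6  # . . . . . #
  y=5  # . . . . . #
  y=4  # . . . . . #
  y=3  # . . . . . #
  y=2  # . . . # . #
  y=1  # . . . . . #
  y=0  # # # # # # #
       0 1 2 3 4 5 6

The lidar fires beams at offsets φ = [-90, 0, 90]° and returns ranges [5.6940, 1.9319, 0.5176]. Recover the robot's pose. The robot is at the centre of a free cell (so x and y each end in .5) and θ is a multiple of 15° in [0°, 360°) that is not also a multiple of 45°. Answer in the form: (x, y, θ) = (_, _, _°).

The pose lattice has 39·16 = 624 candidates. Test each by forward raycasting.
  (5.5, 6.5, 210°): beam 1 = 2.8868 ≠ 5.6940 ✗
  (3.5, 2.5, 345°): beam 1 = 1.5529 ≠ 5.6940 ✗
  (2.5, 8.5, 30°): beam 1 = 7.0000 ≠ 5.6940 ✗
  …
  (3.5, 8.5, 15°): r_1=5.6940, r_2=1.9319, r_3=0.5176 — all match ✓
Unique over the lattice → pose = (3.5, 8.5, 15°).

(x, y, θ) = (3.5, 8.5, 15°)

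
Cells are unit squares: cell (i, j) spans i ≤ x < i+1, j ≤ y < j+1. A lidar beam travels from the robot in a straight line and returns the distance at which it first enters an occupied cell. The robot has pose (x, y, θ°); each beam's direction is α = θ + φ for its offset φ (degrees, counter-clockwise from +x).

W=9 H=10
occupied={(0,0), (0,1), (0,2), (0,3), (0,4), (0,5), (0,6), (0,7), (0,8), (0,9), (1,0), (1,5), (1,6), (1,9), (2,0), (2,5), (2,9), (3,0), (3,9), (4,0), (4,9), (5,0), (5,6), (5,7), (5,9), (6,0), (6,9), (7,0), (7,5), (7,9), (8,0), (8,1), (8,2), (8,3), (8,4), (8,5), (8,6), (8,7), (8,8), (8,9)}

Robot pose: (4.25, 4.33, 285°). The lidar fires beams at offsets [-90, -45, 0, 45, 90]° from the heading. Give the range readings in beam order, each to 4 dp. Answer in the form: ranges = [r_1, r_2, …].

beam 1: φ=-90°, α=195°
  d=(-0.9659,-0.2588)  start (4,4)  tX=0.2588 tY=1.2750  stride 1/|dx|=1.0353 1/|dy|=3.8637
    cross x-line → (3,4), t=0.2588
    cross y-line → (3,3), t=1.2750
    cross x-line → (2,3), t=1.2941
    cross x-line → (1,3), t=2.3294
    cross x-line → (0,3), t=3.3646 (wall)
  → r_1 = 3.3646
beam 2: φ=-45°, α=240°
  d=(-0.5000,-0.8660)  start (4,4)  tX=0.5000 tY=0.3811  stride 1/|dx|=2.0000 1/|dy|=1.1547
    cross y-line → (4,3), t=0.3811
    cross x-line → (3,3), t=0.5000
    cross y-line → (3,2), t=1.5358
    cross x-line → (2,2), t=2.5000
    cross y-line → (2,1), t=2.6905
    cross y-line → (2,0), t=3.8452 (wall)
  → r_2 = 3.8452
beam 3: φ=0°, α=285°
  d=(0.2588,-0.9659)  start (4,4)  tX=2.8978 tY=0.3416  stride 1/|dx|=3.8637 1/|dy|=1.0353
    cross y-line → (4,3), t=0.3416
    cross y-line → (4,2), t=1.3769
    cross y-line → (4,1), t=2.4122
    cross x-line → (5,1), t=2.8978
    cross y-line → (5,0), t=3.4475 (wall)
  → r_3 = 3.4475
beam 4: φ=45°, α=330°
  d=(0.8660,-0.5000)  start (4,4)  tX=0.8660 tY=0.6600  stride 1/|dx|=1.1547 1/|dy|=2.0000
    cross y-line → (4,3), t=0.6600
    cross x-line → (5,3), t=0.8660
    cross x-line → (6,3), t=2.0207
    cross y-line → (6,2), t=2.6600
    cross x-line → (7,2), t=3.1754
    cross x-line → (8,2), t=4.3301 (wall)
  → r_4 = 4.3301
beam 5: φ=90°, α=15°
  d=(0.9659,0.2588)  start (4,4)  tX=0.7765 tY=2.5887  stride 1/|dx|=1.0353 1/|dy|=3.8637
    cross x-line → (5,4), t=0.7765
    cross x-line → (6,4), t=1.8117
    cross y-line → (6,5), t=2.5887
    cross x-line → (7,5), t=2.8470 (wall)
  → r_5 = 2.8470

ranges = [3.3646, 3.8452, 3.4475, 4.3301, 2.8470]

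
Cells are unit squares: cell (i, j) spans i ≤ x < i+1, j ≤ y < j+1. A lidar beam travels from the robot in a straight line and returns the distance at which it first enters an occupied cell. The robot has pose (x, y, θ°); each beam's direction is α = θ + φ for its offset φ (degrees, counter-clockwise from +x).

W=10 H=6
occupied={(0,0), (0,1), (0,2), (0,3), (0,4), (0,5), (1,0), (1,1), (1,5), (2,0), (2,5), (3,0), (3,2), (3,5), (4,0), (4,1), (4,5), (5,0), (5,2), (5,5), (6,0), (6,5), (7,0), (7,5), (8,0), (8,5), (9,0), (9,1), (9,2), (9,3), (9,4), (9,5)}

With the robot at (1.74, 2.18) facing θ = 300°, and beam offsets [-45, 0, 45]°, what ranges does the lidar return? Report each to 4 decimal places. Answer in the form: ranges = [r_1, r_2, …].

beam 1: φ=-45°, α=255°
  cosα=-0.2588 sinα=-0.9659 | (1,2) | tMaxX 2.8591 tMaxY 0.1863 | tΔX 3.8637 tΔY 1.0353
    t=0.1863 [y] (1,1) — stop
  → r_1 = 0.1863
beam 2: φ=0°, α=300°
  cosα=0.5000 sinα=-0.8660 | (1,2) | tMaxX 0.5200 tMaxY 0.2078 | tΔX 2.0000 tΔY 1.1547
    t=0.2078 [y] (1,1) — stop
  → r_2 = 0.2078
beam 3: φ=45°, α=345°
  cosα=0.9659 sinα=-0.2588 | (1,2) | tMaxX 0.2692 tMaxY 0.6955 | tΔX 1.0353 tΔY 3.8637
    t=0.2692 [x] (2,2)
    t=0.6955 [y] (2,1)
    t=1.3044 [x] (3,1)
    t=2.3397 [x] (4,1) — stop
  → r_3 = 2.3397

ranges = [0.1863, 0.2078, 2.3397]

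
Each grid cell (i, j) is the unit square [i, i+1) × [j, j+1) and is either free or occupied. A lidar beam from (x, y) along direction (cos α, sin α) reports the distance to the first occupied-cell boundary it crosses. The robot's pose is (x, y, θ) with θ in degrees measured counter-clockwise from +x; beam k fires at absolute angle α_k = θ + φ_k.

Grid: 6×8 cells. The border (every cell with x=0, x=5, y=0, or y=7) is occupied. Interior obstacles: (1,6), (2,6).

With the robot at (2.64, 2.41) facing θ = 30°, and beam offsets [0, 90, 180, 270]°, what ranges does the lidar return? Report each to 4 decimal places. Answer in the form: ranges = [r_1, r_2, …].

ranges = [2.7251, 3.2800, 1.8937, 1.6281]

beam 1: φ=0°, α=30°
  dir = (cos 30°, sin 30°) = (0.8660, 0.5000); from cell (2,2)
  next x-line at t=0.4157, next y-line at t=1.1800; Δt_x=1.1547, Δt_y=2.0000
    x: enter (3,2) at t=0.4157
    y: enter (3,3) at t=1.1800
    x: enter (4,3) at t=1.5704
    x: enter (5,3) at t=2.7251 ← occupied
  → r_1 = 2.7251
beam 2: φ=90°, α=120°
  dir = (cos 120°, sin 120°) = (-0.5000, 0.8660); from cell (2,2)
  next x-line at t=1.2800, next y-line at t=0.6813; Δt_x=2.0000, Δt_y=1.1547
    y: enter (2,3) at t=0.6813
    x: enter (1,3) at t=1.2800
    y: enter (1,4) at t=1.8360
    y: enter (1,5) at t=2.9907
    x: enter (0,5) at t=3.2800 ← occupied
  → r_2 = 3.2800
beam 3: φ=180°, α=210°
  dir = (cos 210°, sin 210°) = (-0.8660, -0.5000); from cell (2,2)
  next x-line at t=0.7390, next y-line at t=0.8200; Δt_x=1.1547, Δt_y=2.0000
    x: enter (1,2) at t=0.7390
    y: enter (1,1) at t=0.8200
    x: enter (0,1) at t=1.8937 ← occupied
  → r_3 = 1.8937
beam 4: φ=270°, α=300°
  dir = (cos 300°, sin 300°) = (0.5000, -0.8660); from cell (2,2)
  next x-line at t=0.7200, next y-line at t=0.4734; Δt_x=2.0000, Δt_y=1.1547
    y: enter (2,1) at t=0.4734
    x: enter (3,1) at t=0.7200
    y: enter (3,0) at t=1.6281 ← occupied
  → r_4 = 1.6281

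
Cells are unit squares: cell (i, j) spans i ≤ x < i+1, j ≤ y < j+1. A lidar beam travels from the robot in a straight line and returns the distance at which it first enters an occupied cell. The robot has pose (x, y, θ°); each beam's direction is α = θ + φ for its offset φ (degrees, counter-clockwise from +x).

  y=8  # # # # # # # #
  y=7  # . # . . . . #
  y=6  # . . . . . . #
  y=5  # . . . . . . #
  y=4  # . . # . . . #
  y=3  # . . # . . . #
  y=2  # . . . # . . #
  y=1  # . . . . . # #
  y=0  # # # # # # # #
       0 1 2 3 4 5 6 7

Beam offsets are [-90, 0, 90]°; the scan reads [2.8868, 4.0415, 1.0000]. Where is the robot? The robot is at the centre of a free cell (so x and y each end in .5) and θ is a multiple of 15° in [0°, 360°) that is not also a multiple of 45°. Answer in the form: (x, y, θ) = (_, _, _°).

(x, y, θ) = (4.5, 5.5, 150°)

Enumerate (i+0.5, j+0.5, θ) over the 37 free cells and 16 admissible headings. For each, cast all 3 beams and compare to the given ranges.
  (6.5, 5.5, 120°): beam 1 = 0.5774 ≠ 2.8868 ✗
  (1.5, 4.5, 165°): beam 1 = 2.5882 ≠ 2.8868 ✗
  (6.5, 5.5, 240°): beam 1 = 4.0415 ≠ 2.8868 ✗
  (6.5, 6.5, 120°): beam 1 = 0.5774 ≠ 2.8868 ✗
  …
  (4.5, 5.5, 150°): r_1=2.8868, r_2=4.0415, r_3=1.0000 — all match ✓
Only this pose fits every beam.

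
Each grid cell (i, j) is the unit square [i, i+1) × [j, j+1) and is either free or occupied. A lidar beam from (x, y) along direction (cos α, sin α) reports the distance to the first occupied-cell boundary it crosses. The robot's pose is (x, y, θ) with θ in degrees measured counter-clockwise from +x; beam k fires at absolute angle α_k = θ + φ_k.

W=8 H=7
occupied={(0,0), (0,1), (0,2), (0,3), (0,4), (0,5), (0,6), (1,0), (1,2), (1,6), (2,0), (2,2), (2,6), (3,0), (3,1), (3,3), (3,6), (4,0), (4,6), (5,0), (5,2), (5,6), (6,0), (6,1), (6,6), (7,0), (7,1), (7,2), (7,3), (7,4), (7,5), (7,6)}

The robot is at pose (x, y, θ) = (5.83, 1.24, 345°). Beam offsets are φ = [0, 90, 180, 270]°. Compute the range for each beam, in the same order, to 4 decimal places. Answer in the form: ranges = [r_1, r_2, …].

beam 1: φ=0°, α=345°
  dir = (cos 345°, sin 345°) = (0.9659, -0.2588); from cell (5,1)
  next x-line at t=0.1760, next y-line at t=0.9273; Δt_x=1.0353, Δt_y=3.8637
    x: enter (6,1) at t=0.1760 ← occupied
  → r_1 = 0.1760
beam 2: φ=90°, α=75°
  dir = (cos 75°, sin 75°) = (0.2588, 0.9659); from cell (5,1)
  next x-line at t=0.6568, next y-line at t=0.7868; Δt_x=3.8637, Δt_y=1.0353
    x: enter (6,1) at t=0.6568 ← occupied
  → r_2 = 0.6568
beam 3: φ=180°, α=165°
  dir = (cos 165°, sin 165°) = (-0.9659, 0.2588); from cell (5,1)
  next x-line at t=0.8593, next y-line at t=2.9364; Δt_x=1.0353, Δt_y=3.8637
    x: enter (4,1) at t=0.8593
    x: enter (3,1) at t=1.8946 ← occupied
  → r_3 = 1.8946
beam 4: φ=270°, α=255°
  dir = (cos 255°, sin 255°) = (-0.2588, -0.9659); from cell (5,1)
  next x-line at t=3.2069, next y-line at t=0.2485; Δt_x=3.8637, Δt_y=1.0353
    y: enter (5,0) at t=0.2485 ← occupied
  → r_4 = 0.2485

ranges = [0.1760, 0.6568, 1.8946, 0.2485]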